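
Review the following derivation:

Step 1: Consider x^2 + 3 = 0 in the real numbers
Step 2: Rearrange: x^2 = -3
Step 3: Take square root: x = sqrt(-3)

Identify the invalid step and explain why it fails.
Step 3: Take square root: x = sqrt(-3)

Step 3 takes the square root of -3, which is negative. In the real number system, the square root of a negative number is undefined. The equation x^2 + 3 = 0 has no real solutions. Square roots of negative numbers only exist in the complex numbers.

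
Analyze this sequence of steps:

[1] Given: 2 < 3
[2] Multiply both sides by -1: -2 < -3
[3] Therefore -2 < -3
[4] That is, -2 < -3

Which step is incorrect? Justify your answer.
Step 2: Multiply both sides by -1: -2 < -3

Step 2 multiplies both sides by -1 but fails to reverse the inequality sign. When multiplying (or dividing) an inequality by a negative number, the direction must be reversed. Since 2 < 3, we should get -2 > -3, i.e., -2 > -3.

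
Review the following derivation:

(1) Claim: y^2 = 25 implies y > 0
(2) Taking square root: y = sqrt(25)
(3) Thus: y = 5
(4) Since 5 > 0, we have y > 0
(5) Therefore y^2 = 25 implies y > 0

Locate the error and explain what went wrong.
Step 2: Taking square root: y = sqrt(25)

Step 2 takes the square root and assumes the positive root only. The equation y^2 = 25 actually has two solutions: y = 5 and y = -5. The proof silently assumes y > 0 without justification, then uses this assumption to conclude y > 0, which is circular. The counterexample y = -5 shows the claim is false.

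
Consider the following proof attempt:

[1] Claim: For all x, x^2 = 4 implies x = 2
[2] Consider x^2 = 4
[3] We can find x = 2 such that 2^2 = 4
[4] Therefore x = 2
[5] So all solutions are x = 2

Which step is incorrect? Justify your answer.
Step 4: Therefore x = 2

Step 4 incorrectly concludes that x = 2 is the only solution. The proof shows that x = 2 is A solution (existence), but does not show it is the ONLY solution (uniqueness). In fact, x = -2 is also a solution since (-2)^2 = 4. Finding one solution doesn't prove there are no others.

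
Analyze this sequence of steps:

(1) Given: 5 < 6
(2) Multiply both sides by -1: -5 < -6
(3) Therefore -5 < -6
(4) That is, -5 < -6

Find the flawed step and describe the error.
Step 2: Multiply both sides by -1: -5 < -6

Step 2 multiplies both sides by -1 but fails to reverse the inequality sign. When multiplying (or dividing) an inequality by a negative number, the direction must be reversed. Since 5 < 6, we should get -5 > -6, i.e., -5 > -6.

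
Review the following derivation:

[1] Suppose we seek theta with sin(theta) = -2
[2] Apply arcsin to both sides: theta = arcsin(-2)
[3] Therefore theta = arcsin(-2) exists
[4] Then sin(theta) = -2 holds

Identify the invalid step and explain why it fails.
Step 2: Apply arcsin to both sides: theta = arcsin(-2)

Step 2 applies arcsin to -2. However, arcsin(x) is only defined for x in [-1, 1] because sin(theta) can only produce values in that range. Since |-2| > 1, arcsin(-2) is undefined. There is no angle whose sine equals -2.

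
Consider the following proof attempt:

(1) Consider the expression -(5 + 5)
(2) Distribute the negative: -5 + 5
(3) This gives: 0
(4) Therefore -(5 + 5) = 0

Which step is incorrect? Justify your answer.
Step 2: Distribute the negative: -5 + 5

Step 2 incorrectly distributes the negative sign. The correct distribution is -(5 + 5) = -5 - 5 = -10. The negative must be applied to both terms, not just the first. The error treats -(5 + 5) as -5 + 5, which equals 0 instead of -10.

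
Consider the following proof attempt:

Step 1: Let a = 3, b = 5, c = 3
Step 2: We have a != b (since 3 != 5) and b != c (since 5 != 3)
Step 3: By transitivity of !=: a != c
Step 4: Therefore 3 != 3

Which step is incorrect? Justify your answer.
Step 3: By transitivity of !=: a != c

Step 3 incorrectly applies transitivity to the '!=' relation. Transitivity states: if a R b and b R c, then a R c. However, '!=' is not transitive. Counterexample: 3 != 5 and 5 != 3, but 3 = 3 (both equal 3). Transitivity holds for relations like <, <=, =, but not for !=.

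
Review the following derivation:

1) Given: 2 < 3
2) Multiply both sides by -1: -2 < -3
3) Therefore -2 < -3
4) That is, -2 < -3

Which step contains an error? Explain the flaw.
Step 2: Multiply both sides by -1: -2 < -3

Step 2 multiplies both sides by -1 but fails to reverse the inequality sign. When multiplying (or dividing) an inequality by a negative number, the direction must be reversed. Since 2 < 3, we should get -2 > -3, i.e., -2 > -3.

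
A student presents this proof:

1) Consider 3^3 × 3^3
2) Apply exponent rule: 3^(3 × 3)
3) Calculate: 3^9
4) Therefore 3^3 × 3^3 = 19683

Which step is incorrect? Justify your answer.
Step 2: Apply exponent rule: 3^(3 × 3)

Step 2 incorrectly states that a^b × a^c = a^(b×c). The correct rule is a^b × a^c = a^(b+c). The actual value is 3^3 × 3^3 = 3^6 = 729, not 3^9 = 19683.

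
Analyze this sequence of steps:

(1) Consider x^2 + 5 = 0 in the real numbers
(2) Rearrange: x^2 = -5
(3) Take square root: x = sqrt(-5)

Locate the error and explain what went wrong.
Step 3: Take square root: x = sqrt(-5)

Step 3 takes the square root of -5, which is negative. In the real number system, the square root of a negative number is undefined. The equation x^2 + 5 = 0 has no real solutions. Square roots of negative numbers only exist in the complex numbers.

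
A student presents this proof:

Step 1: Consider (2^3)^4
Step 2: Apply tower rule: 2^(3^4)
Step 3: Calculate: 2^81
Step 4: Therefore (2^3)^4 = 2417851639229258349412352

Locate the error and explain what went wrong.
Step 2: Apply tower rule: 2^(3^4)

Step 2 incorrectly states that (a^b)^c = a^(b^c). The correct rule is (a^b)^c = a^(b×c). The actual value is (2^3)^4 = 2^12 = 4096, not 2^81 = 2417851639229258349412352.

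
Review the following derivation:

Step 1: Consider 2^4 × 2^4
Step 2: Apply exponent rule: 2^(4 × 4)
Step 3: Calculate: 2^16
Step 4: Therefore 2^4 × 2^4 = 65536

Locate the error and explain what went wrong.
Step 2: Apply exponent rule: 2^(4 × 4)

Step 2 incorrectly states that a^b × a^c = a^(b×c). The correct rule is a^b × a^c = a^(b+c). The actual value is 2^4 × 2^4 = 2^8 = 256, not 2^16 = 65536.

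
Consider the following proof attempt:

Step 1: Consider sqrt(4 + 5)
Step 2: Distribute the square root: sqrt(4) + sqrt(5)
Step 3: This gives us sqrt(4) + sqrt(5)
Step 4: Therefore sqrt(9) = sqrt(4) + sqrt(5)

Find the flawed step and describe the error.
Step 2: Distribute the square root: sqrt(4) + sqrt(5)

Step 2 incorrectly 'distributes' the square root over addition. The square root function does not distribute: sqrt(a + b) ≠ sqrt(a) + sqrt(b). In fact, sqrt(4 + 5) = sqrt(9) ≈ 3.0000, while sqrt(4) + sqrt(5) ≈ 4.2361.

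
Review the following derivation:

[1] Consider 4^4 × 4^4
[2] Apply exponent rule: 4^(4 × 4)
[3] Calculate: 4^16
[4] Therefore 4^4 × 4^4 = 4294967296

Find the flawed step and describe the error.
Step 2: Apply exponent rule: 4^(4 × 4)

Step 2 incorrectly states that a^b × a^c = a^(b×c). The correct rule is a^b × a^c = a^(b+c). The actual value is 4^4 × 4^4 = 4^8 = 65536, not 4^16 = 4294967296.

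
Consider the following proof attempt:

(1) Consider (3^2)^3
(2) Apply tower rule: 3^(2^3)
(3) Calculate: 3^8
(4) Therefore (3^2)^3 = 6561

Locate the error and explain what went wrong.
Step 2: Apply tower rule: 3^(2^3)

Step 2 incorrectly states that (a^b)^c = a^(b^c). The correct rule is (a^b)^c = a^(b×c). The actual value is (3^2)^3 = 3^6 = 729, not 3^8 = 6561.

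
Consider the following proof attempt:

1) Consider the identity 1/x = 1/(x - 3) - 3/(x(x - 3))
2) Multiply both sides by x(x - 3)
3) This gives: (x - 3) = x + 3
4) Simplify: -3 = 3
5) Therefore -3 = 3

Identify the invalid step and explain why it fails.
Step 3: This gives: (x - 3) = x + 3

Step 3 makes a sign error when clearing denominators. Multiplying -3/(x(x - 3)) by x(x - 3) gives -3, not +3. The correct result is (x - 3) = x - 3, which is trivially true, not (x - 3) = x + 3. (Step 1 is a valid identity: 1/(x - 3) - 3/(x(x - 3)) = (x - 3)/(x(x - 3)) = 1/x.)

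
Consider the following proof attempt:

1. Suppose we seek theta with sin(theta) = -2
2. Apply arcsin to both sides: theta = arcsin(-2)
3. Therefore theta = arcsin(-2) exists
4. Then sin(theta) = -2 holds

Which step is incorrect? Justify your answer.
Step 2: Apply arcsin to both sides: theta = arcsin(-2)

Step 2 applies arcsin to -2. However, arcsin(x) is only defined for x in [-1, 1] because sin(theta) can only produce values in that range. Since |-2| > 1, arcsin(-2) is undefined. There is no angle whose sine equals -2.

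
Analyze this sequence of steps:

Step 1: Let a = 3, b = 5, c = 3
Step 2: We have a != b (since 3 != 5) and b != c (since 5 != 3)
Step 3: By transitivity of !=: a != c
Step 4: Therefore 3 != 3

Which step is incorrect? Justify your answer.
Step 3: By transitivity of !=: a != c

Step 3 incorrectly applies transitivity to the '!=' relation. Transitivity states: if a R b and b R c, then a R c. However, '!=' is not transitive. Counterexample: 3 != 5 and 5 != 3, but 3 = 3 (both equal 3). Transitivity holds for relations like <, <=, =, but not for !=.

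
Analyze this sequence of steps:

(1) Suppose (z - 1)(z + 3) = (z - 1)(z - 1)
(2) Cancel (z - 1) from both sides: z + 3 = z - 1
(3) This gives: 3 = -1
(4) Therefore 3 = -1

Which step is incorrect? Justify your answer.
Step 2: Cancel (z - 1) from both sides: z + 3 = z - 1

Step 2 cancels (z - 1) from both sides. This is only valid if (z - 1) ≠ 0, i.e., z ≠ 1. When z = 1, both sides equal zero regardless of the other factors. The correct approach requires considering z = 1 as a separate case.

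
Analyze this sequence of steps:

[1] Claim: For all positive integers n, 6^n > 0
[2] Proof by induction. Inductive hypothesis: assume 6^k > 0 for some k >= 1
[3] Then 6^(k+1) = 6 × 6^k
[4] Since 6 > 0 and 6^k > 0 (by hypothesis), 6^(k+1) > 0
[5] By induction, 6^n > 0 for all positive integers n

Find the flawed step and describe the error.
Step 5: By induction, 6^n > 0 for all positive integers n

Step 5 concludes the proof by induction, but no base case was ever established. A valid induction proof requires: (1) a base case proving 6^1 > 0, and (2) an inductive step showing IF 6^k > 0 THEN 6^(k+1) > 0. Steps 2-4 correctly establish the inductive step, but without the base case the conclusion in step 5 does not follow.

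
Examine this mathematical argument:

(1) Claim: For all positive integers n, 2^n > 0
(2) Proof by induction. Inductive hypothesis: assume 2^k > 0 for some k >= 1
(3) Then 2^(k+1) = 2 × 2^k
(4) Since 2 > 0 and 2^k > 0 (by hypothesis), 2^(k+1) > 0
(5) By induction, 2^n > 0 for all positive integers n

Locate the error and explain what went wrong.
Step 5: By induction, 2^n > 0 for all positive integers n

Step 5 concludes the proof by induction, but no base case was ever established. A valid induction proof requires: (1) a base case proving 2^1 > 0, and (2) an inductive step showing IF 2^k > 0 THEN 2^(k+1) > 0. Steps 2-4 correctly establish the inductive step, but without the base case the conclusion in step 5 does not follow.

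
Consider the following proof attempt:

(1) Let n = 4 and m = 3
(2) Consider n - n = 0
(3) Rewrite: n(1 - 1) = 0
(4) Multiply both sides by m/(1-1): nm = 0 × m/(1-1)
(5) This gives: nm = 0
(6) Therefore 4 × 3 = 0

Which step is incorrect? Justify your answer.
Step 4: Multiply both sides by m/(1-1): nm = 0 × m/(1-1)

Step 4 multiplies both sides by m/(1-1). However, 1-1 = 0, so this is multiplication by m/0, which is undefined. We cannot multiply by an undefined expression.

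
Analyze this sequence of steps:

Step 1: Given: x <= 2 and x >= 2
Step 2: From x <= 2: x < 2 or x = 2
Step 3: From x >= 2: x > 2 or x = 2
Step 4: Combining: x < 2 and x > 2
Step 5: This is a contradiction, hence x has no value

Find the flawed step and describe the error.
Step 4: Combining: x < 2 and x > 2

Step 4 incorrectly combines the conditions. From x <= 2 and x >= 2, the intersection is x = 2. The error treats the 'or' cases as 'and' requirements. The correct conclusion is that x = 2 is the unique solution, not that no solution exists.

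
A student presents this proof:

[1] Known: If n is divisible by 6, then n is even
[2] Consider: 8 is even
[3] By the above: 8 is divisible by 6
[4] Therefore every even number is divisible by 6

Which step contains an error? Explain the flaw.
Step 3: By the above: 8 is divisible by 6

Step 3 commits the fallacy of affirming the consequent. The known fact 'divisible by 6 → even' does NOT imply 'even → divisible by 6'. That would be the converse, which is false. For example, 8 is even but 8 ÷ 6 = 1.33, which is not an integer.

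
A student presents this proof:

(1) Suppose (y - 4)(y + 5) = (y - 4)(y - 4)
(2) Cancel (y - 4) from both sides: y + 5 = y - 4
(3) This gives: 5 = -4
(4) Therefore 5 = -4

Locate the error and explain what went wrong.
Step 2: Cancel (y - 4) from both sides: y + 5 = y - 4

Step 2 cancels (y - 4) from both sides. This is only valid if (y - 4) ≠ 0, i.e., y ≠ 4. When y = 4, both sides equal zero regardless of the other factors. The correct approach requires considering y = 4 as a separate case.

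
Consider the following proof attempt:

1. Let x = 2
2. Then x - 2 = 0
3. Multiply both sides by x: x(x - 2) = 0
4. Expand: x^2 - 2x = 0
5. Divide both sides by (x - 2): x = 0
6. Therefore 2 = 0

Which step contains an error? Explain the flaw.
Step 5: Divide both sides by (x - 2): x = 0

Step 5 divides both sides by (x - 2). However, since x = 2, we have (x - 2) = 0. Division by zero is undefined, making this step invalid.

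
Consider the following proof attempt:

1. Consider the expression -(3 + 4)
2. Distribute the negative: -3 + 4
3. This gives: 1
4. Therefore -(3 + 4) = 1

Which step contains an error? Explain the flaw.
Step 2: Distribute the negative: -3 + 4

Step 2 incorrectly distributes the negative sign. The correct distribution is -(3 + 4) = -3 - 4 = -7. The negative must be applied to both terms, not just the first. The error treats -(3 + 4) as -3 + 4, which equals 1 instead of -7.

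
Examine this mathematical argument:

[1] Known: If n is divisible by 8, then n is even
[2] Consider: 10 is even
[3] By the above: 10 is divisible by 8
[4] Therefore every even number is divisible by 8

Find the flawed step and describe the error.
Step 3: By the above: 10 is divisible by 8

Step 3 commits the fallacy of affirming the consequent. The known fact 'divisible by 8 → even' does NOT imply 'even → divisible by 8'. That would be the converse, which is false. For example, 10 is even but 10 ÷ 8 = 1.25, which is not an integer.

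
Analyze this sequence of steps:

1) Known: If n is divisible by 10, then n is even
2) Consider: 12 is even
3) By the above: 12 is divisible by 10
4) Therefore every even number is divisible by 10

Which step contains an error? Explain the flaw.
Step 3: By the above: 12 is divisible by 10

Step 3 commits the fallacy of affirming the consequent. The known fact 'divisible by 10 → even' does NOT imply 'even → divisible by 10'. That would be the converse, which is false. For example, 12 is even but 12 ÷ 10 = 1.20, which is not an integer.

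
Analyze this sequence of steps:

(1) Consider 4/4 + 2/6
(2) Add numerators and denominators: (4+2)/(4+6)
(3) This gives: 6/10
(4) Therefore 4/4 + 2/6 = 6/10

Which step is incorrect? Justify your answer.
Step 2: Add numerators and denominators: (4+2)/(4+6)

Step 2 incorrectly adds fractions by separately adding numerators and denominators. This is wrong. The correct method requires a common denominator: 4/4 + 2/6 = (4×6 + 2×4)/(4×6) = 32/24 = 4/3. The method used gives 6/10, which is different.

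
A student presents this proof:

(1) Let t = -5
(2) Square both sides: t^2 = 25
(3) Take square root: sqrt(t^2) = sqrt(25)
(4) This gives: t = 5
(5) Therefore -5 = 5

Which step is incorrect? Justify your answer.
Step 4: This gives: t = 5

Step 4 incorrectly states that sqrt(t^2) = t. The correct identity is sqrt(t^2) = |t|. Since t = -5 < 0, we have sqrt(t^2) = |-5| = 5, not t = -5.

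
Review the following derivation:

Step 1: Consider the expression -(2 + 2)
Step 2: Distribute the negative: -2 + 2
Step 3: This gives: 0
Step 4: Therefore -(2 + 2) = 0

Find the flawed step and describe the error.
Step 2: Distribute the negative: -2 + 2

Step 2 incorrectly distributes the negative sign. The correct distribution is -(2 + 2) = -2 - 2 = -4. The negative must be applied to both terms, not just the first. The error treats -(2 + 2) as -2 + 2, which equals 0 instead of -4.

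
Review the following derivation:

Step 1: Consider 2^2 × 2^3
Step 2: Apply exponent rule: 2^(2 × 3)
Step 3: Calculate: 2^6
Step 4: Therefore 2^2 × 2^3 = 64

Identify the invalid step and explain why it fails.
Step 2: Apply exponent rule: 2^(2 × 3)

Step 2 incorrectly states that a^b × a^c = a^(b×c). The correct rule is a^b × a^c = a^(b+c). The actual value is 2^2 × 2^3 = 2^5 = 32, not 2^6 = 64.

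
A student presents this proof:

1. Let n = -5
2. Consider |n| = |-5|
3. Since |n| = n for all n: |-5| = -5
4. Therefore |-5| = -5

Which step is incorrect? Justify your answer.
Step 3: Since |n| = n for all n: |-5| = -5

Step 3 incorrectly states that |n| = n for all n. The correct definition is |n| = n when n >= 0, and |n| = -n when n < 0. Since -5 < 0, we have |-5| = -(-5) = 5, not -5.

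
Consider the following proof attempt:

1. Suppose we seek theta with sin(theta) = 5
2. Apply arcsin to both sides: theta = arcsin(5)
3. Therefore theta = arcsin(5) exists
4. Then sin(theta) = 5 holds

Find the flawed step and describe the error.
Step 2: Apply arcsin to both sides: theta = arcsin(5)

Step 2 applies arcsin to 5. However, arcsin(x) is only defined for x in [-1, 1] because sin(theta) can only produce values in that range. Since |5| > 1, arcsin(5) is undefined. There is no angle whose sine equals 5.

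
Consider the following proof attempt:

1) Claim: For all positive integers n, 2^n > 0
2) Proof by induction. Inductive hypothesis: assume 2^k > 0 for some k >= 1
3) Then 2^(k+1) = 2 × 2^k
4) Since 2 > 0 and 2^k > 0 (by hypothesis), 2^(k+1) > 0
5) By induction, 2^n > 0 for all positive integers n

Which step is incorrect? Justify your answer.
Step 5: By induction, 2^n > 0 for all positive integers n

Step 5 concludes the proof by induction, but no base case was ever established. A valid induction proof requires: (1) a base case proving 2^1 > 0, and (2) an inductive step showing IF 2^k > 0 THEN 2^(k+1) > 0. Steps 2-4 correctly establish the inductive step, but without the base case the conclusion in step 5 does not follow.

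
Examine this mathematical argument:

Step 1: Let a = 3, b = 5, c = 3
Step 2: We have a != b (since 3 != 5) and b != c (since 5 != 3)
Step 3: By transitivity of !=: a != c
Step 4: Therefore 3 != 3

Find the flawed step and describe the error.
Step 3: By transitivity of !=: a != c

Step 3 incorrectly applies transitivity to the '!=' relation. Transitivity states: if a R b and b R c, then a R c. However, '!=' is not transitive. Counterexample: 3 != 5 and 5 != 3, but 3 = 3 (both equal 3). Transitivity holds for relations like <, <=, =, but not for !=.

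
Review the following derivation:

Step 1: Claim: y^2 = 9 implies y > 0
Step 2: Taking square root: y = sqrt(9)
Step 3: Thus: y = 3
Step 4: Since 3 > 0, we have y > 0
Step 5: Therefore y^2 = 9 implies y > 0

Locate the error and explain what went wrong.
Step 2: Taking square root: y = sqrt(9)

Step 2 takes the square root and assumes the positive root only. The equation y^2 = 9 actually has two solutions: y = 3 and y = -3. The proof silently assumes y > 0 without justification, then uses this assumption to conclude y > 0, which is circular. The counterexample y = -3 shows the claim is false.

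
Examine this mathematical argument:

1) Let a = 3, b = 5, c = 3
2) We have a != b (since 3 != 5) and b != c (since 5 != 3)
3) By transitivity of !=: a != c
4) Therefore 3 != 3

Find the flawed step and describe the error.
Step 3: By transitivity of !=: a != c

Step 3 incorrectly applies transitivity to the '!=' relation. Transitivity states: if a R b and b R c, then a R c. However, '!=' is not transitive. Counterexample: 3 != 5 and 5 != 3, but 3 = 3 (both equal 3). Transitivity holds for relations like <, <=, =, but not for !=.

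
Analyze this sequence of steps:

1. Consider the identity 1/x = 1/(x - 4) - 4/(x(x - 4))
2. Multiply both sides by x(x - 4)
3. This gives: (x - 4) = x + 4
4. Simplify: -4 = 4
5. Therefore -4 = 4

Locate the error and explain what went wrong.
Step 3: This gives: (x - 4) = x + 4

Step 3 makes a sign error when clearing denominators. Multiplying -4/(x(x - 4)) by x(x - 4) gives -4, not +4. The correct result is (x - 4) = x - 4, which is trivially true, not (x - 4) = x + 4. (Step 1 is a valid identity: 1/(x - 4) - 4/(x(x - 4)) = (x - 4)/(x(x - 4)) = 1/x.)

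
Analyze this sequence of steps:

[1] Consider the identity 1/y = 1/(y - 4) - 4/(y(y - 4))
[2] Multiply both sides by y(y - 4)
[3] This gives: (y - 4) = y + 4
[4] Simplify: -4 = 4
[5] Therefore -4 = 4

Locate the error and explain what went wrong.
Step 3: This gives: (y - 4) = y + 4

Step 3 makes a sign error when clearing denominators. Multiplying -4/(y(y - 4)) by y(y - 4) gives -4, not +4. The correct result is (y - 4) = y - 4, which is trivially true, not (y - 4) = y + 4. (Step 1 is a valid identity: 1/(y - 4) - 4/(y(y - 4)) = (y - 4)/(y(y - 4)) = 1/y.)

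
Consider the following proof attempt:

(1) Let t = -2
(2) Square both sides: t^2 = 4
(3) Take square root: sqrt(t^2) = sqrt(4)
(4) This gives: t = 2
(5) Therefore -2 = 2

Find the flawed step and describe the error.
Step 4: This gives: t = 2

Step 4 incorrectly states that sqrt(t^2) = t. The correct identity is sqrt(t^2) = |t|. Since t = -2 < 0, we have sqrt(t^2) = |-2| = 2, not t = -2.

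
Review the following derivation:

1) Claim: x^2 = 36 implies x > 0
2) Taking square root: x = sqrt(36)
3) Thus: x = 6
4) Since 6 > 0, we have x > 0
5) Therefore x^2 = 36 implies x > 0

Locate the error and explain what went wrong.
Step 2: Taking square root: x = sqrt(36)

Step 2 takes the square root and assumes the positive root only. The equation x^2 = 36 actually has two solutions: x = 6 and x = -6. The proof silently assumes x > 0 without justification, then uses this assumption to conclude x > 0, which is circular. The counterexample x = -6 shows the claim is false.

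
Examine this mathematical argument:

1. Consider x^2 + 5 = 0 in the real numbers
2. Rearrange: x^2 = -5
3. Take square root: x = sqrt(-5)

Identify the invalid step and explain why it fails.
Step 3: Take square root: x = sqrt(-5)

Step 3 takes the square root of -5, which is negative. In the real number system, the square root of a negative number is undefined. The equation x^2 + 5 = 0 has no real solutions. Square roots of negative numbers only exist in the complex numbers.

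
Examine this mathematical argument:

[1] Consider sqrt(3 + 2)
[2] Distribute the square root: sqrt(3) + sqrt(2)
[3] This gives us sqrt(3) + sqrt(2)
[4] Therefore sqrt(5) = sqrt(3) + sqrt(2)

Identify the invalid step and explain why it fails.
Step 2: Distribute the square root: sqrt(3) + sqrt(2)

Step 2 incorrectly 'distributes' the square root over addition. The square root function does not distribute: sqrt(a + b) ≠ sqrt(a) + sqrt(b). In fact, sqrt(3 + 2) = sqrt(5) ≈ 2.2361, while sqrt(3) + sqrt(2) ≈ 3.1463.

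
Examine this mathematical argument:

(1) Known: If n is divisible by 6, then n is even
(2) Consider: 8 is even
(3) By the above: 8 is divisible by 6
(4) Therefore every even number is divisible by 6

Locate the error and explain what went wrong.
Step 3: By the above: 8 is divisible by 6

Step 3 commits the fallacy of affirming the consequent. The known fact 'divisible by 6 → even' does NOT imply 'even → divisible by 6'. That would be the converse, which is false. For example, 8 is even but 8 ÷ 6 = 1.33, which is not an integer.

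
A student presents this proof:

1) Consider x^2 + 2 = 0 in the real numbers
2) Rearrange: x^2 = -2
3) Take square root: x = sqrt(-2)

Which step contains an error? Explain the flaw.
Step 3: Take square root: x = sqrt(-2)

Step 3 takes the square root of -2, which is negative. In the real number system, the square root of a negative number is undefined. The equation x^2 + 2 = 0 has no real solutions. Square roots of negative numbers only exist in the complex numbers.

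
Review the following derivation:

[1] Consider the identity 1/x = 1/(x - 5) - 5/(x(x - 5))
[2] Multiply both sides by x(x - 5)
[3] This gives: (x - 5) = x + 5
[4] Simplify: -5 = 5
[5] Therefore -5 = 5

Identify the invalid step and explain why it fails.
Step 3: This gives: (x - 5) = x + 5

Step 3 makes a sign error when clearing denominators. Multiplying -5/(x(x - 5)) by x(x - 5) gives -5, not +5. The correct result is (x - 5) = x - 5, which is trivially true, not (x - 5) = x + 5. (Step 1 is a valid identity: 1/(x - 5) - 5/(x(x - 5)) = (x - 5)/(x(x - 5)) = 1/x.)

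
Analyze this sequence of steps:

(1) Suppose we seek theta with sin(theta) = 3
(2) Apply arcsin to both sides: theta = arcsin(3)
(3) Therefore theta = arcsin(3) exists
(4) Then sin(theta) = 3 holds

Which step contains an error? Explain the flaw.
Step 2: Apply arcsin to both sides: theta = arcsin(3)

Step 2 applies arcsin to 3. However, arcsin(x) is only defined for x in [-1, 1] because sin(theta) can only produce values in that range. Since |3| > 1, arcsin(3) is undefined. There is no angle whose sine equals 3.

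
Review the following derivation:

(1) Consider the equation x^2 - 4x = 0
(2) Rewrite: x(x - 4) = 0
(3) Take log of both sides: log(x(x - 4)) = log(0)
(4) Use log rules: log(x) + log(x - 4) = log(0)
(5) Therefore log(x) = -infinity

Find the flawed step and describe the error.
Step 3: Take log of both sides: log(x(x - 4)) = log(0)

Step 3 takes the logarithm of both sides, resulting in log(0) on the right side. The logarithm is only defined for positive numbers; log(0) is undefined (approaches negative infinity). This operation is invalid.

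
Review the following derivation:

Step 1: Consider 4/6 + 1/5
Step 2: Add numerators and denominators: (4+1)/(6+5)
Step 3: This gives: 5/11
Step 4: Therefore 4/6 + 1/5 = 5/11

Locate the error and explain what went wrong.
Step 2: Add numerators and denominators: (4+1)/(6+5)

Step 2 incorrectly adds fractions by separately adding numerators and denominators. This is wrong. The correct method requires a common denominator: 4/6 + 1/5 = (4×5 + 1×6)/(6×5) = 26/30 = 13/15. The method used gives 5/11, which is different.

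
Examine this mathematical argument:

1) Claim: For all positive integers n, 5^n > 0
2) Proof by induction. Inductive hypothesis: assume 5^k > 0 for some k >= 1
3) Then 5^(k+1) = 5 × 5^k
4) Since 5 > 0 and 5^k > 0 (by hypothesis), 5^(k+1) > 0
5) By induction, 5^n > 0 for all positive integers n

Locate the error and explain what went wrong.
Step 5: By induction, 5^n > 0 for all positive integers n

Step 5 concludes the proof by induction, but no base case was ever established. A valid induction proof requires: (1) a base case proving 5^1 > 0, and (2) an inductive step showing IF 5^k > 0 THEN 5^(k+1) > 0. Steps 2-4 correctly establish the inductive step, but without the base case the conclusion in step 5 does not follow.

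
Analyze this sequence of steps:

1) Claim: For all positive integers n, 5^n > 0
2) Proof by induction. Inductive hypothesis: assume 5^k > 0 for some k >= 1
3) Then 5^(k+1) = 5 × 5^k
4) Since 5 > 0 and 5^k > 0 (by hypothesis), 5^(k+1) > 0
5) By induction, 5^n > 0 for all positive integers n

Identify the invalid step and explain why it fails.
Step 5: By induction, 5^n > 0 for all positive integers n

Step 5 concludes the proof by induction, but no base case was ever established. A valid induction proof requires: (1) a base case proving 5^1 > 0, and (2) an inductive step showing IF 5^k > 0 THEN 5^(k+1) > 0. Steps 2-4 correctly establish the inductive step, but without the base case the conclusion in step 5 does not follow.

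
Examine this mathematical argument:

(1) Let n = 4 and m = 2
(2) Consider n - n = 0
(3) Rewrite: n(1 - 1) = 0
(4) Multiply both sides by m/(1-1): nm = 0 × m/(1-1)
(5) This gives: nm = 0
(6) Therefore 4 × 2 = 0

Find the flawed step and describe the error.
Step 4: Multiply both sides by m/(1-1): nm = 0 × m/(1-1)

Step 4 multiplies both sides by m/(1-1). However, 1-1 = 0, so this is multiplication by m/0, which is undefined. We cannot multiply by an undefined expression.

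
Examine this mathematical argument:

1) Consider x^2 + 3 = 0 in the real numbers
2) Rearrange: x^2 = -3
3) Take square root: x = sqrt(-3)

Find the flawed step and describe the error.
Step 3: Take square root: x = sqrt(-3)

Step 3 takes the square root of -3, which is negative. In the real number system, the square root of a negative number is undefined. The equation x^2 + 3 = 0 has no real solutions. Square roots of negative numbers only exist in the complex numbers.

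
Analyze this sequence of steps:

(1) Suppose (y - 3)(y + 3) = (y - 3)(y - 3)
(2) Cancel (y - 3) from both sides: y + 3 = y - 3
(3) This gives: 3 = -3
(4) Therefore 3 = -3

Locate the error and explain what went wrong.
Step 2: Cancel (y - 3) from both sides: y + 3 = y - 3

Step 2 cancels (y - 3) from both sides. This is only valid if (y - 3) ≠ 0, i.e., y ≠ 3. When y = 3, both sides equal zero regardless of the other factors. The correct approach requires considering y = 3 as a separate case.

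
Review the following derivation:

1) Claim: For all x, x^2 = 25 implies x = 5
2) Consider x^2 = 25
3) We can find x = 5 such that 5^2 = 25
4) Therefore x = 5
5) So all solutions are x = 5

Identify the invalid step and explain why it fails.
Step 4: Therefore x = 5

Step 4 incorrectly concludes that x = 5 is the only solution. The proof shows that x = 5 is A solution (existence), but does not show it is the ONLY solution (uniqueness). In fact, x = -5 is also a solution since (-5)^2 = 25. Finding one solution doesn't prove there are no others.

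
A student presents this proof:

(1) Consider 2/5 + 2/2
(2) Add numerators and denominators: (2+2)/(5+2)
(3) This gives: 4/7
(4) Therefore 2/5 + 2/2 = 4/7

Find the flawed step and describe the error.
Step 2: Add numerators and denominators: (2+2)/(5+2)

Step 2 incorrectly adds fractions by separately adding numerators and denominators. This is wrong. The correct method requires a common denominator: 2/5 + 2/2 = (2×2 + 2×5)/(5×2) = 14/10 = 7/5. The method used gives 4/7, which is different.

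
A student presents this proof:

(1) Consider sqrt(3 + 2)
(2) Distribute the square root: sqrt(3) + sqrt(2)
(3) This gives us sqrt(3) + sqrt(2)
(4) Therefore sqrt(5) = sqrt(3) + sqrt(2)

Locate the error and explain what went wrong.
Step 2: Distribute the square root: sqrt(3) + sqrt(2)

Step 2 incorrectly 'distributes' the square root over addition. The square root function does not distribute: sqrt(a + b) ≠ sqrt(a) + sqrt(b). In fact, sqrt(3 + 2) = sqrt(5) ≈ 2.2361, while sqrt(3) + sqrt(2) ≈ 3.1463.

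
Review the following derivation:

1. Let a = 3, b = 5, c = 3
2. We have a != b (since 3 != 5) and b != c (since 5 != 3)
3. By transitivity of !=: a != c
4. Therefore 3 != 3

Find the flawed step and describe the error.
Step 3: By transitivity of !=: a != c

Step 3 incorrectly applies transitivity to the '!=' relation. Transitivity states: if a R b and b R c, then a R c. However, '!=' is not transitive. Counterexample: 3 != 5 and 5 != 3, but 3 = 3 (both equal 3). Transitivity holds for relations like <, <=, =, but not for !=.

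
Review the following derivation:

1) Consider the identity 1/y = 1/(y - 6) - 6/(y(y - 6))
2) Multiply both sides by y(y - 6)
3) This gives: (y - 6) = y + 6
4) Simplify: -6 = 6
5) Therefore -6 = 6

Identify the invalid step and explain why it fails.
Step 3: This gives: (y - 6) = y + 6

Step 3 makes a sign error when clearing denominators. Multiplying -6/(y(y - 6)) by y(y - 6) gives -6, not +6. The correct result is (y - 6) = y - 6, which is trivially true, not (y - 6) = y + 6. (Step 1 is a valid identity: 1/(y - 6) - 6/(y(y - 6)) = (y - 6)/(y(y - 6)) = 1/y.)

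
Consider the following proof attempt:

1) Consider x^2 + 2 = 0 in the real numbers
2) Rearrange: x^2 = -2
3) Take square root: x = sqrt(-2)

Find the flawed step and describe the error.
Step 3: Take square root: x = sqrt(-2)

Step 3 takes the square root of -2, which is negative. In the real number system, the square root of a negative number is undefined. The equation x^2 + 2 = 0 has no real solutions. Square roots of negative numbers only exist in the complex numbers.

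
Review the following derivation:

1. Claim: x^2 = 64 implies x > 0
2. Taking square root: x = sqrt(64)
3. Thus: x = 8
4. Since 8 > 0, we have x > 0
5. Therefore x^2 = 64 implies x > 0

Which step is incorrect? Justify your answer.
Step 2: Taking square root: x = sqrt(64)

Step 2 takes the square root and assumes the positive root only. The equation x^2 = 64 actually has two solutions: x = 8 and x = -8. The proof silently assumes x > 0 without justification, then uses this assumption to conclude x > 0, which is circular. The counterexample x = -8 shows the claim is false.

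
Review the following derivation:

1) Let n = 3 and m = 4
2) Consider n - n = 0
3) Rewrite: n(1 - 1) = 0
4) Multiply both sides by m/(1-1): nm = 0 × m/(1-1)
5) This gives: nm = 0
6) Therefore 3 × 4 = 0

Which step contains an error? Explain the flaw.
Step 4: Multiply both sides by m/(1-1): nm = 0 × m/(1-1)

Step 4 multiplies both sides by m/(1-1). However, 1-1 = 0, so this is multiplication by m/0, which is undefined. We cannot multiply by an undefined expression.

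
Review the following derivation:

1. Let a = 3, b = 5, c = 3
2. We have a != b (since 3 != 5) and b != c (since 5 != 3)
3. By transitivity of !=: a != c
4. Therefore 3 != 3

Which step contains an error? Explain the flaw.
Step 3: By transitivity of !=: a != c

Step 3 incorrectly applies transitivity to the '!=' relation. Transitivity states: if a R b and b R c, then a R c. However, '!=' is not transitive. Counterexample: 3 != 5 and 5 != 3, but 3 = 3 (both equal 3). Transitivity holds for relations like <, <=, =, but not for !=.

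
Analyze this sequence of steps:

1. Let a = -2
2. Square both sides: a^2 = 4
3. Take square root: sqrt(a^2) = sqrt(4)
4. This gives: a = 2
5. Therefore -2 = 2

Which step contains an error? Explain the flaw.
Step 4: This gives: a = 2

Step 4 incorrectly states that sqrt(a^2) = a. The correct identity is sqrt(a^2) = |a|. Since a = -2 < 0, we have sqrt(a^2) = |-2| = 2, not a = -2.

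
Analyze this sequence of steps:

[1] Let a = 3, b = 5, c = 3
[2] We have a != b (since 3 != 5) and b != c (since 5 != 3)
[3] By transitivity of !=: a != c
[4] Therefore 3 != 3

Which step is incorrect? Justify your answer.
Step 3: By transitivity of !=: a != c

Step 3 incorrectly applies transitivity to the '!=' relation. Transitivity states: if a R b and b R c, then a R c. However, '!=' is not transitive. Counterexample: 3 != 5 and 5 != 3, but 3 = 3 (both equal 3). Transitivity holds for relations like <, <=, =, but not for !=.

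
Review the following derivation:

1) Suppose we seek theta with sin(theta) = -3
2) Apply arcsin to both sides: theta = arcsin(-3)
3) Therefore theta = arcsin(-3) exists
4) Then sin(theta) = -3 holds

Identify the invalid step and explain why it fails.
Step 2: Apply arcsin to both sides: theta = arcsin(-3)

Step 2 applies arcsin to -3. However, arcsin(x) is only defined for x in [-1, 1] because sin(theta) can only produce values in that range. Since |-3| > 1, arcsin(-3) is undefined. There is no angle whose sine equals -3.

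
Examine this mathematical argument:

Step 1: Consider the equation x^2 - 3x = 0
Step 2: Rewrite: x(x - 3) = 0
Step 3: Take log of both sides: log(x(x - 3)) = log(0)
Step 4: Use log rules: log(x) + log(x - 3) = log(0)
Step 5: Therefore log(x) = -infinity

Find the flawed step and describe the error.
Step 3: Take log of both sides: log(x(x - 3)) = log(0)

Step 3 takes the logarithm of both sides, resulting in log(0) on the right side. The logarithm is only defined for positive numbers; log(0) is undefined (approaches negative infinity). This operation is invalid.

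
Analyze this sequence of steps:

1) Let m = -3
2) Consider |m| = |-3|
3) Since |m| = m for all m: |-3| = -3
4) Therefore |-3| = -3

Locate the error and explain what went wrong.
Step 3: Since |m| = m for all m: |-3| = -3

Step 3 incorrectly states that |m| = m for all m. The correct definition is |m| = m when m >= 0, and |m| = -m when m < 0. Since -3 < 0, we have |-3| = -(-3) = 3, not -3.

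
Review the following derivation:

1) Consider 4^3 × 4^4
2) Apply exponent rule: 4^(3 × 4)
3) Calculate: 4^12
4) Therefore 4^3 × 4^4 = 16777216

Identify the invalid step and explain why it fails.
Step 2: Apply exponent rule: 4^(3 × 4)

Step 2 incorrectly states that a^b × a^c = a^(b×c). The correct rule is a^b × a^c = a^(b+c). The actual value is 4^3 × 4^4 = 4^7 = 16384, not 4^12 = 16777216.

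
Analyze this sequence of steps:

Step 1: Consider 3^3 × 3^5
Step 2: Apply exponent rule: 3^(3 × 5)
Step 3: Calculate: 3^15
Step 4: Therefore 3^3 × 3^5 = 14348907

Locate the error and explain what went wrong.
Step 2: Apply exponent rule: 3^(3 × 5)

Step 2 incorrectly states that a^b × a^c = a^(b×c). The correct rule is a^b × a^c = a^(b+c). The actual value is 3^3 × 3^5 = 3^8 = 6561, not 3^15 = 14348907.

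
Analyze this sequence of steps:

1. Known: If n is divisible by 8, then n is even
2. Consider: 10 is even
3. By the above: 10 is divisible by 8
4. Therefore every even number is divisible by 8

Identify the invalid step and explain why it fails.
Step 3: By the above: 10 is divisible by 8

Step 3 commits the fallacy of affirming the consequent. The known fact 'divisible by 8 → even' does NOT imply 'even → divisible by 8'. That would be the converse, which is false. For example, 10 is even but 10 ÷ 8 = 1.25, which is not an integer.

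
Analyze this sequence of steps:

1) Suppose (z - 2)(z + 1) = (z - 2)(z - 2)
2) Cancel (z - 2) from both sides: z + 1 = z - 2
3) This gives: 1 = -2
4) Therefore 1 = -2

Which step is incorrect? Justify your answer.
Step 2: Cancel (z - 2) from both sides: z + 1 = z - 2

Step 2 cancels (z - 2) from both sides. This is only valid if (z - 2) ≠ 0, i.e., z ≠ 2. When z = 2, both sides equal zero regardless of the other factors. The correct approach requires considering z = 2 as a separate case.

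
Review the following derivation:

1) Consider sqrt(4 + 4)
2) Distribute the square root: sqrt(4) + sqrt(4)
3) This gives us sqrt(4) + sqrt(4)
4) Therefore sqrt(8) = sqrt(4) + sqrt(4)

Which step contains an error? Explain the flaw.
Step 2: Distribute the square root: sqrt(4) + sqrt(4)

Step 2 incorrectly 'distributes' the square root over addition. The square root function does not distribute: sqrt(a + b) ≠ sqrt(a) + sqrt(b). In fact, sqrt(4 + 4) = sqrt(8) ≈ 2.8284, while sqrt(4) + sqrt(4) ≈ 4.0000.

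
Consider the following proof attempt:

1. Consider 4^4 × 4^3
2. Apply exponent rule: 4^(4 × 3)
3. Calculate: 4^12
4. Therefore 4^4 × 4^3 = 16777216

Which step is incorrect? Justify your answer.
Step 2: Apply exponent rule: 4^(4 × 3)

Step 2 incorrectly states that a^b × a^c = a^(b×c). The correct rule is a^b × a^c = a^(b+c). The actual value is 4^4 × 4^3 = 4^7 = 16384, not 4^12 = 16777216.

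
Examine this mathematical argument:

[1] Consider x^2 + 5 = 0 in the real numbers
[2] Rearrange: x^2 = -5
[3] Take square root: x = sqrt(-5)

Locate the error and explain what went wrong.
Step 3: Take square root: x = sqrt(-5)

Step 3 takes the square root of -5, which is negative. In the real number system, the square root of a negative number is undefined. The equation x^2 + 5 = 0 has no real solutions. Square roots of negative numbers only exist in the complex numbers.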